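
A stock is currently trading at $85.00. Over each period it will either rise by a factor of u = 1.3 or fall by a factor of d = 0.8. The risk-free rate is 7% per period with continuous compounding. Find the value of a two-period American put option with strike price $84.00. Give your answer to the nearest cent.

Risk-neutral probability p = (e^0.07 − 0.8)/(1.3 − 0.8) = 0.2725/0.5000 = 0.5450
Terminal stock prices: S_uu = 143.7, S_ud = 88.4, S_dd = 54.4
Terminal payoffs (K − S): max(-59.65, 0) = 0, max(-4.4, 0) = 0, max(29.6, 0) = 29.6
Node u (S = 110.5): continuation = e^(−0.07)·[0.5450·0.0000 + 0.4550·0.0000] = 0.0000; exercise value = 0.0000 ≤ continuation, so V_u = 0.0000
Node d (S = 68): continuation = e^(−0.07)·[0.5450·0.0000 + 0.4550·29.6000] = 12.5570; exercise value = 16.0000 > continuation, so V_d = 16.0000 (exercise)
Node 0 (S = 85): continuation = e^(−0.07)·[0.5450·0.0000 + 0.4550·16.0000] = 6.7876; exercise value = 0.0000 ≤ continuation, so V_0 = 6.7876

$6.79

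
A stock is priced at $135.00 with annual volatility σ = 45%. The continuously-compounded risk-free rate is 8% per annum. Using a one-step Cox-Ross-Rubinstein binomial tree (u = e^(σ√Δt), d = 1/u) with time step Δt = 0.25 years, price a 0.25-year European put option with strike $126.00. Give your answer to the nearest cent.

CRR parameters: u = e^(σ√Δt) = e^(0.45·√0.25) = 1.2523, d = 1/u = 0.7985
Per-period rate: rΔt = 0.08·0.25 = 0.02, so R = e^0.02 = 1.0202
Risk-neutral probability p = (e^0.02 − 0.7985)/(1.2523 − 0.7985) = 0.2217/0.4538 = 0.4885
Terminal stock prices: S_u = 169.1, S_d = 107.8
Terminal payoffs (K − S): max(-43.06, 0) = 0, max(18.2, 0) = 18.2
Node 0 (S = 135): V_0 = e^(−0.02)·[0.4885·0.0000 + 0.5115·18.2003] = 9.1251

$9.13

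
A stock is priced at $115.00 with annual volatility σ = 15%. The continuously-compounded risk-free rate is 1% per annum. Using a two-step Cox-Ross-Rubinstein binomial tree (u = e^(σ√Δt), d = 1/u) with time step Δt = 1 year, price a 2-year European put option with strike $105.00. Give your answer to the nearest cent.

$4.93

CRR parameters: u = e^(σ√Δt) = e^(0.15·√1) = 1.1618, d = 1/u = 0.8607
Per-period rate: rΔt = 0.01·1 = 0.01, so R = e^0.01 = 1.0101
Risk-neutral probability p = (e^0.01 − 0.8607)/(1.1618 − 0.8607) = 0.1493/0.3011 = 0.4959
Terminal stock prices: S_uu = 155.2, S_ud = 115, S_dd = 85.19
Terminal payoffs (K − S): max(-50.23, 0) = 0, max(-10, 0) = 0, max(19.81, 0) = 19.81
Node u (S = 133.6): V_u = e^(−0.01)·[0.4959·0.0000 + 0.5041·0.0000] = 0.0000
Node d (S = 98.98): V_d = e^(−0.01)·[0.4959·0.0000 + 0.5041·19.8059] = 9.8839
Node 0 (S = 115): V_0 = e^(−0.01)·[0.4959·0.0000 + 0.5041·9.8839] = 4.9325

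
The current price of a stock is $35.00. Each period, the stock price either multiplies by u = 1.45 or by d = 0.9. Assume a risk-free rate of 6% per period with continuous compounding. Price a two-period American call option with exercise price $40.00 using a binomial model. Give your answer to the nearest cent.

$4.67

Risk-neutral probability p = (e^0.06 − 0.9)/(1.45 − 0.9) = 0.1618/0.5500 = 0.2942
Terminal stock prices: S_uu = 73.59, S_ud = 45.68, S_dd = 28.35
Terminal payoffs (S − K): max(33.59, 0) = 33.59, max(5.675, 0) = 5.675, max(-11.65, 0) = 0
Node u (S = 50.75): continuation = e^(−0.06)·[0.2942·33.5875 + 0.7058·5.6750] = 13.0794; exercise value = 10.7500 ≤ continuation, so V_u = 13.0794
Node d (S = 31.5): continuation = e^(−0.06)·[0.2942·5.6750 + 0.7058·0.0000] = 1.5726; exercise value = 0.0000 ≤ continuation, so V_d = 1.5726
Node 0 (S = 35): continuation = e^(−0.06)·[0.2942·13.0794 + 0.7058·1.5726] = 4.6697; exercise value = 0.0000 ≤ continuation, so V_0 = 4.6697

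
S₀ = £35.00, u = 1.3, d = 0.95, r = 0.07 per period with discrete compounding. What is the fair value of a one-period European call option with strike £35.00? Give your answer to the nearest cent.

£3.36

Risk-neutral probability p = (1 + 0.07 − 0.95)/(1.3 − 0.95) = 0.1200/0.3500 = 0.3429
Terminal stock prices: S_u = 45.5, S_d = 33.25
Terminal payoffs (S − K): max(10.5, 0) = 10.5, max(-1.75, 0) = 0
Node 0 (S = 35): V_0 = 1/1.07·[0.3429·10.5000 + 0.6571·0.0000] = 3.3645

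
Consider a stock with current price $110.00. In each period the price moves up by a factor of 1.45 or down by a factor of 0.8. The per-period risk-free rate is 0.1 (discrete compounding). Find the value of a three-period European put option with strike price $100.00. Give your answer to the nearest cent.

$5.12

Risk-neutral probability p = (1 + 0.1 − 0.8)/(1.45 − 0.8) = 0.3000/0.6500 = 0.4615
Terminal stock prices: S_uuu = 335.3, S_uud = 185, S_udd = 102.1, S_ddd = 56.32
Terminal payoffs (K − S): max(-235.3, 0) = 0, max(-85.02, 0) = 0, max(-2.08, 0) = 0, max(43.68, 0) = 43.68
Node uu (S = 231.3): V_uu = 1/1.1·[0.4615·0.0000 + 0.5385·0.0000] = 0.0000
Node ud (S = 127.6): V_ud = 1/1.1·[0.4615·0.0000 + 0.5385·0.0000] = 0.0000
Node dd (S = 70.4): V_dd = 1/1.1·[0.4615·0.0000 + 0.5385·43.6800] = 21.3818
Node u (S = 159.5): V_u = 1/1.1·[0.4615·0.0000 + 0.5385·0.0000] = 0.0000
Node d (S = 88): V_d = 1/1.1·[0.4615·0.0000 + 0.5385·21.3818] = 10.4666
Node 0 (S = 110): V_0 = 1/1.1·[0.4615·0.0000 + 0.5385·10.4666] = 5.1235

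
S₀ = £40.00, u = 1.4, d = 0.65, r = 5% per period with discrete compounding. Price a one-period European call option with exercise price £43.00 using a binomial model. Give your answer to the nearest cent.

Risk-neutral probability p = (1 + 0.05 − 0.65)/(1.4 − 0.65) = 0.4000/0.7500 = 0.5333
Terminal stock prices: S_u = 56, S_d = 26
Terminal payoffs (S − K): max(13, 0) = 13, max(-17, 0) = 0
Node 0 (S = 40): V_0 = 1/1.05·[0.5333·13.0000 + 0.4667·0.0000] = 6.6032

£6.60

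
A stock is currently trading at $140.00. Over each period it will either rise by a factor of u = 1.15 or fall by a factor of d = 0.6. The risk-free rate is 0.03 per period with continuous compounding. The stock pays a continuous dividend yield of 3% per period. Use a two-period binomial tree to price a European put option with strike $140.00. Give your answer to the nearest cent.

Per-period risk-free factor R = e^0.03 = 1.0305; dividend-adjusted growth = e^(0.03−0.03) = 1.0000.
Risk-neutral probability p = (1.0000 − 0.6)/(1.15 − 0.6) = 0.4000/0.5500 = 0.7273
Terminal stock prices: S_uu = 185.1, S_ud = 96.6, S_dd = 50.4
Terminal payoffs (K − S): max(-45.15, 0) = 0, max(43.4, 0) = 43.4, max(89.6, 0) = 89.6
Node u (S = 161): V_u = e^(−0.03)·[0.7273·0.0000 + 0.2727·43.4000] = 11.4865
Node d (S = 84): V_d = e^(−0.03)·[0.7273·43.4000 + 0.2727·89.6000] = 54.3449
Node 0 (S = 140): V_0 = e^(−0.03)·[0.7273·11.4865 + 0.2727·54.3449] = 22.4903

$22.49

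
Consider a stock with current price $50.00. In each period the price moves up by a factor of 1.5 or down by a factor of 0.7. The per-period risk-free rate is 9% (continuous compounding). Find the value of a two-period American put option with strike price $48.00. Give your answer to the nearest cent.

$6.03

Risk-neutral probability p = (e^0.09 − 0.7)/(1.5 − 0.7) = 0.3942/0.8000 = 0.4927
Terminal stock prices: S_uu = 112.5, S_ud = 52.5, S_dd = 24.5
Terminal payoffs (K − S): max(-64.5, 0) = 0, max(-4.5, 0) = 0, max(23.5, 0) = 23.5
Node u (S = 75): continuation = e^(−0.09)·[0.4927·0.0000 + 0.5073·0.0000] = 0.0000; exercise value = 0.0000 ≤ continuation, so V_u = 0.0000
Node d (S = 35): continuation = e^(−0.09)·[0.4927·0.0000 + 0.5073·23.5000] = 10.8951; exercise value = 13.0000 > continuation, so V_d = 13.0000 (exercise)
Node 0 (S = 50): continuation = e^(−0.09)·[0.4927·0.0000 + 0.5073·13.0000] = 6.0271; exercise value = 0.0000 ≤ continuation, so V_0 = 6.0271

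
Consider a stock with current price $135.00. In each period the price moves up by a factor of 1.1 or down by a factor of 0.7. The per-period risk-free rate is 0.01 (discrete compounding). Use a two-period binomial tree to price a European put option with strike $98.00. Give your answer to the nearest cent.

Risk-neutral probability p = (1 + 0.01 − 0.7)/(1.1 − 0.7) = 0.3100/0.4000 = 0.7750
Terminal stock prices: S_uu = 163.4, S_ud = 103.9, S_dd = 66.15
Terminal payoffs (K − S): max(-65.35, 0) = 0, max(-5.95, 0) = 0, max(31.85, 0) = 31.85
Node u (S = 148.5): V_u = 1/1.01·[0.7750·0.0000 + 0.2250·0.0000] = 0.0000
Node d (S = 94.5): V_d = 1/1.01·[0.7750·0.0000 + 0.2250·31.8500] = 7.0953
Node 0 (S = 135): V_0 = 1/1.01·[0.7750·0.0000 + 0.2250·7.0953] = 1.5806

$1.58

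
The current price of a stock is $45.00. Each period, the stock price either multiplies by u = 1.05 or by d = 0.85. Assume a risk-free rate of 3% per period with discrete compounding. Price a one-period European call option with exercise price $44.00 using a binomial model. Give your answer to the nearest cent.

Risk-neutral probability p = (1 + 0.03 − 0.85)/(1.05 − 0.85) = 0.1800/0.2000 = 0.9000
Terminal stock prices: S_u = 47.25, S_d = 38.25
Terminal payoffs (S − K): max(3.25, 0) = 3.25, max(-5.75, 0) = 0
Node 0 (S = 45): V_0 = 1/1.03·[0.9000·3.2500 + 0.1000·0.0000] = 2.8398

$2.84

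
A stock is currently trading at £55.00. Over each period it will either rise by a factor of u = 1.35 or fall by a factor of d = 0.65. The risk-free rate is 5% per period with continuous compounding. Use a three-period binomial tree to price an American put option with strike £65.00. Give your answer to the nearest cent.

£15.58

Risk-neutral probability p = (e^0.05 − 0.65)/(1.35 − 0.65) = 0.4013/0.7000 = 0.5732
Terminal stock prices: S_uuu = 135.3, S_uud = 65.15, S_udd = 31.37, S_ddd = 15.1
Terminal payoffs (K − S): max(-70.32, 0) = 0, max(-0.1544, 0) = 0, max(33.63, 0) = 33.63, max(49.9, 0) = 49.9
Node uu (S = 100.2): continuation = e^(−0.05)·[0.5732·0.0000 + 0.4268·0.0000] = 0.0000; exercise value = 0.0000 ≤ continuation, so V_uu = 0.0000
Node ud (S = 48.26): continuation = e^(−0.05)·[0.5732·0.0000 + 0.4268·33.6294] = 13.6516; exercise value = 16.7375 > continuation, so V_ud = 16.7375 (exercise)
Node dd (S = 23.24): continuation = e^(−0.05)·[0.5732·33.6294 + 0.4268·49.8956] = 38.5924; exercise value = 41.7625 > continuation, so V_dd = 41.7625 (exercise)
Node u (S = 74.25): continuation = e^(−0.05)·[0.5732·0.0000 + 0.4268·16.7375] = 6.7945; exercise value = 0.0000 ≤ continuation, so V_u = 6.7945
Node d (S = 35.75): continuation = e^(−0.05)·[0.5732·16.7375 + 0.4268·41.7625] = 26.0799; exercise value = 29.2500 > continuation, so V_d = 29.2500 (exercise)
Node 0 (S = 55): continuation = e^(−0.05)·[0.5732·6.7945 + 0.4268·29.2500] = 15.5787; exercise value = 10.0000 ≤ continuation, so V_0 = 15.5787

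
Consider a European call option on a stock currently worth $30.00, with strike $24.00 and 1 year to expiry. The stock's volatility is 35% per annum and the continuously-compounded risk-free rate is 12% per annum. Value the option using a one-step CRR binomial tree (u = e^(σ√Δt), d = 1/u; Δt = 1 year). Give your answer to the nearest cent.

$9.75

CRR parameters: u = e^(σ√Δt) = e^(0.35·√1) = 1.4191, d = 1/u = 0.7047
Per-period rate: rΔt = 0.12·1 = 0.12, so R = e^0.12 = 1.1275
Risk-neutral probability p = (e^0.12 − 0.7047)/(1.4191 − 0.7047) = 0.4228/0.7144 = 0.5919
Terminal stock prices: S_u = 42.57, S_d = 21.14
Terminal payoffs (S − K): max(18.57, 0) = 18.57, max(-2.859, 0) = 0
Node 0 (S = 30): V_0 = e^(−0.12)·[0.5919·18.5720 + 0.4081·0.0000] = 9.7490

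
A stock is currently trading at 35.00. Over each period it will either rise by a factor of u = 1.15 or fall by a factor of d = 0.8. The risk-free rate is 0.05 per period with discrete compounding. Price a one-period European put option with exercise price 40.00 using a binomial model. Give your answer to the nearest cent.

Risk-neutral probability p = (1 + 0.05 − 0.8)/(1.15 − 0.8) = 0.2500/0.3500 = 0.7143
Terminal stock prices: S_u = 40.25, S_d = 28
Terminal payoffs (K − S): max(-0.25, 0) = 0, max(12, 0) = 12
Node 0 (S = 35): V_0 = 1/1.05·[0.7143·0.0000 + 0.2857·12.0000] = 3.2653

3.27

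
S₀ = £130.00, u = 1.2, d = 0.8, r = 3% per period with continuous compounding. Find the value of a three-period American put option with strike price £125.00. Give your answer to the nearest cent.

Risk-neutral probability p = (e^0.03 − 0.8)/(1.2 − 0.8) = 0.2305/0.4000 = 0.5761
Terminal stock prices: S_uuu = 224.6, S_uud = 149.8, S_udd = 99.84, S_ddd = 66.56
Terminal payoffs (K − S): max(-99.64, 0) = 0, max(-24.76, 0) = 0, max(25.16, 0) = 25.16, max(58.44, 0) = 58.44
Node uu (S = 187.2): continuation = e^(−0.03)·[0.5761·0.0000 + 0.4239·0.0000] = 0.0000; exercise value = 0.0000 ≤ continuation, so V_uu = 0.0000
Node ud (S = 124.8): continuation = e^(−0.03)·[0.5761·0.0000 + 0.4239·25.1600] = 10.3492; exercise value = 0.2000 ≤ continuation, so V_ud = 10.3492
Node dd (S = 83.2): continuation = e^(−0.03)·[0.5761·25.1600 + 0.4239·58.4400] = 38.1057; exercise value = 41.8000 > continuation, so V_dd = 41.8000 (exercise)
Node u (S = 156): continuation = e^(−0.03)·[0.5761·0.0000 + 0.4239·10.3492] = 4.2570; exercise value = 0.0000 ≤ continuation, so V_u = 4.2570
Node d (S = 104): continuation = e^(−0.03)·[0.5761·10.3492 + 0.4239·41.8000] = 22.9802; exercise value = 21.0000 ≤ continuation, so V_d = 22.9802
Node 0 (S = 130): continuation = e^(−0.03)·[0.5761·4.2570 + 0.4239·22.9802] = 11.8327; exercise value = 0.0000 ≤ continuation, so V_0 = 11.8327

£11.83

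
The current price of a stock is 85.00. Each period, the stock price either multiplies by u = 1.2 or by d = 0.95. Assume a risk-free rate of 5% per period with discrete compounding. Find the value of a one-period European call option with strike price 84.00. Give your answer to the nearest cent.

Risk-neutral probability p = (1 + 0.05 − 0.95)/(1.2 − 0.95) = 0.1000/0.2500 = 0.4000
Terminal stock prices: S_u = 102, S_d = 80.75
Terminal payoffs (S − K): max(18, 0) = 18, max(-3.25, 0) = 0
Node 0 (S = 85): V_0 = 1/1.05·[0.4000·18.0000 + 0.6000·0.0000] = 6.8571

6.86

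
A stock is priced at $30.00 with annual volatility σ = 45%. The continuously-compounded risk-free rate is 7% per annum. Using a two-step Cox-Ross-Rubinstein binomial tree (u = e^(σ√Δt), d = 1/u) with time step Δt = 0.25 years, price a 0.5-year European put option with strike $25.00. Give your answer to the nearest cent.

$1.52

CRR parameters: u = e^(σ√Δt) = e^(0.45·√0.25) = 1.2523, d = 1/u = 0.7985
Per-period rate: rΔt = 0.07·0.25 = 0.0175, so R = e^0.0175 = 1.0177
Risk-neutral probability p = (e^0.0175 − 0.7985)/(1.2523 − 0.7985) = 0.2191/0.4538 = 0.4829
Terminal stock prices: S_uu = 47.05, S_ud = 30, S_dd = 19.13
Terminal payoffs (K − S): max(-22.05, 0) = 0, max(-5, 0) = 0, max(5.871, 0) = 5.871
Node u (S = 37.57): V_u = e^(−0.0175)·[0.4829·0.0000 + 0.5171·0.0000] = 0.0000
Node d (S = 23.96): V_d = e^(−0.0175)·[0.4829·0.0000 + 0.5171·5.8712] = 2.9834
Node 0 (S = 30): V_0 = e^(−0.0175)·[0.4829·0.0000 + 0.5171·2.9834] = 1.5160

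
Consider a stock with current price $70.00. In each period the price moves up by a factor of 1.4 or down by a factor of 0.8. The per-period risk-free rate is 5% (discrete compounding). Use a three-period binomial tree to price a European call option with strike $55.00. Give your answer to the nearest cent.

Risk-neutral probability p = (1 + 0.05 − 0.8)/(1.4 − 0.8) = 0.2500/0.6000 = 0.4167
Terminal stock prices: S_uuu = 192.1, S_uud = 109.8, S_udd = 62.72, S_ddd = 35.84
Terminal payoffs (S − K): max(137.1, 0) = 137.1, max(54.76, 0) = 54.76, max(7.72, 0) = 7.72, max(-19.16, 0) = 0
Node uu (S = 137.2): V_uu = 1/1.05·[0.4167·137.0800 + 0.5833·54.7600] = 84.8190
Node ud (S = 78.4): V_ud = 1/1.05·[0.4167·54.7600 + 0.5833·7.7200] = 26.0190
Node dd (S = 44.8): V_dd = 1/1.05·[0.4167·7.7200 + 0.5833·0.0000] = 3.0635
Node u (S = 98): V_u = 1/1.05·[0.4167·84.8190 + 0.5833·26.0190] = 48.1134
Node d (S = 56): V_d = 1/1.05·[0.4167·26.0190 + 0.5833·3.0635] = 12.0270
Node 0 (S = 70): V_0 = 1/1.05·[0.4167·48.1134 + 0.5833·12.0270] = 25.7743

$25.77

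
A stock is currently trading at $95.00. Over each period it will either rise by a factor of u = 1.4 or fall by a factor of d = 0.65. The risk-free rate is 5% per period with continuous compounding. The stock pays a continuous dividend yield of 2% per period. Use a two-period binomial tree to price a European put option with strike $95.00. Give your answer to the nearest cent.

Per-period risk-free factor R = e^0.05 = 1.0513; dividend-adjusted growth = e^(0.05−0.02) = 1.0305.
Risk-neutral probability p = (1.0305 − 0.65)/(1.4 − 0.65) = 0.3805/0.7500 = 0.5073
Terminal stock prices: S_uu = 186.2, S_ud = 86.45, S_dd = 40.14
Terminal payoffs (K − S): max(-91.2, 0) = 0, max(8.55, 0) = 8.55, max(54.86, 0) = 54.86
Node u (S = 133): V_u = e^(−0.05)·[0.5073·0.0000 + 0.4927·8.5500] = 4.0074
Node d (S = 61.75): V_d = e^(−0.05)·[0.5073·8.5500 + 0.4927·54.8625] = 29.8395
Node 0 (S = 95): V_0 = e^(−0.05)·[0.5073·4.0074 + 0.4927·29.8395] = 15.9194

$15.92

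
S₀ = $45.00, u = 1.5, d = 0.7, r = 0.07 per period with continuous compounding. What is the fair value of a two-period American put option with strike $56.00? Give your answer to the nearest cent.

Risk-neutral probability p = (e^0.07 − 0.7)/(1.5 − 0.7) = 0.3725/0.8000 = 0.4656
Terminal stock prices: S_uu = 101.2, S_ud = 47.25, S_dd = 22.05
Terminal payoffs (K − S): max(-45.25, 0) = 0, max(8.75, 0) = 8.75, max(33.95, 0) = 33.95
Node u (S = 67.5): continuation = e^(−0.07)·[0.4656·0.0000 + 0.5344·8.7500] = 4.3596; exercise value = 0.0000 ≤ continuation, so V_u = 4.3596
Node d (S = 31.5): continuation = e^(−0.07)·[0.4656·8.7500 + 0.5344·33.9500] = 20.7141; exercise value = 24.5000 > continuation, so V_d = 24.5000 (exercise)
Node 0 (S = 45): continuation = e^(−0.07)·[0.4656·4.3596 + 0.5344·24.5000] = 14.0996; exercise value = 11.0000 ≤ continuation, so V_0 = 14.0996

$14.10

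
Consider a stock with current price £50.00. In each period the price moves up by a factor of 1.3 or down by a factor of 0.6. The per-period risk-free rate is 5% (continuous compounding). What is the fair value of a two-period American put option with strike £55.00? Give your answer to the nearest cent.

Risk-neutral probability p = (e^0.05 − 0.6)/(1.3 − 0.6) = 0.4513/0.7000 = 0.6447
Terminal stock prices: S_uu = 84.5, S_ud = 39, S_dd = 18
Terminal payoffs (K − S): max(-29.5, 0) = 0, max(16, 0) = 16, max(37, 0) = 37
Node u (S = 65): continuation = e^(−0.05)·[0.6447·0.0000 + 0.3553·16.0000] = 5.4080; exercise value = 0.0000 ≤ continuation, so V_u = 5.4080
Node d (S = 30): continuation = e^(−0.05)·[0.6447·16.0000 + 0.3553·37.0000] = 22.3176; exercise value = 25.0000 > continuation, so V_d = 25.0000 (exercise)
Node 0 (S = 50): continuation = e^(−0.05)·[0.6447·5.4080 + 0.3553·25.0000] = 11.7663; exercise value = 5.0000 ≤ continuation, so V_0 = 11.7663

£11.77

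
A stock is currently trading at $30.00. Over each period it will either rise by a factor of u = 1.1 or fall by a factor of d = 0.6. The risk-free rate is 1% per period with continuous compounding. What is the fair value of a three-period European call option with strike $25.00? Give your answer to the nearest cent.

$7.99

Risk-neutral probability p = (e^0.01 − 0.6)/(1.1 − 0.6) = 0.4101/0.5000 = 0.8201
Terminal stock prices: S_uuu = 39.93, S_uud = 21.78, S_udd = 11.88, S_ddd = 6.48
Terminal payoffs (S − K): max(14.93, 0) = 14.93, max(-3.22, 0) = 0, max(-13.12, 0) = 0, max(-18.52, 0) = 0
Node uu (S = 36.3): V_uu = e^(−0.01)·[0.8201·14.9300 + 0.1799·0.0000] = 12.1223
Node ud (S = 19.8): V_ud = e^(−0.01)·[0.8201·0.0000 + 0.1799·0.0000] = 0.0000
Node dd (S = 10.8): V_dd = e^(−0.01)·[0.8201·0.0000 + 0.1799·0.0000] = 0.0000
Node u (S = 33): V_u = e^(−0.01)·[0.8201·12.1223 + 0.1799·0.0000] = 9.8426
Node d (S = 18): V_d = e^(−0.01)·[0.8201·0.0000 + 0.1799·0.0000] = 0.0000
Node 0 (S = 30): V_0 = e^(−0.01)·[0.8201·9.8426 + 0.1799·0.0000] = 7.9916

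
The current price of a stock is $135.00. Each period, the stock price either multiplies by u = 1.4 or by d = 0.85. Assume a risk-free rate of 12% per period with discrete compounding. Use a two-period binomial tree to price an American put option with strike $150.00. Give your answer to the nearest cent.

Risk-neutral probability p = (1 + 0.12 − 0.85)/(1.4 − 0.85) = 0.2700/0.5500 = 0.4909
Terminal stock prices: S_uu = 264.6, S_ud = 160.7, S_dd = 97.54
Terminal payoffs (K − S): max(-114.6, 0) = 0, max(-10.65, 0) = 0, max(52.46, 0) = 52.46
Node u (S = 189): continuation = 1/1.12·[0.4909·0.0000 + 0.5091·0.0000] = 0.0000; exercise value = 0.0000 ≤ continuation, so V_u = 0.0000
Node d (S = 114.8): continuation = 1/1.12·[0.4909·0.0000 + 0.5091·52.4625] = 23.8466; exercise value = 35.2500 > continuation, so V_d = 35.2500 (exercise)
Node 0 (S = 135): continuation = 1/1.12·[0.4909·0.0000 + 0.5091·35.2500] = 16.0227; exercise value = 15.0000 ≤ continuation, so V_0 = 16.0227

$16.02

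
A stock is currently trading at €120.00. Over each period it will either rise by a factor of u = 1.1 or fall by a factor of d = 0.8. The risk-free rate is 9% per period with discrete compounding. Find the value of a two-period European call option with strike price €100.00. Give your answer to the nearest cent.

Risk-neutral probability p = (1 + 0.09 − 0.8)/(1.1 − 0.8) = 0.2900/0.3000 = 0.9667
Terminal stock prices: S_uu = 145.2, S_ud = 105.6, S_dd = 76.8
Terminal payoffs (S − K): max(45.2, 0) = 45.2, max(5.6, 0) = 5.6, max(-23.2, 0) = 0
Node u (S = 132): V_u = 1/1.09·[0.9667·45.2000 + 0.0333·5.6000] = 40.2569
Node d (S = 96): V_d = 1/1.09·[0.9667·5.6000 + 0.0333·0.0000] = 4.9664
Node 0 (S = 120): V_0 = 1/1.09·[0.9667·40.2569 + 0.0333·4.9664] = 35.8537

€35.85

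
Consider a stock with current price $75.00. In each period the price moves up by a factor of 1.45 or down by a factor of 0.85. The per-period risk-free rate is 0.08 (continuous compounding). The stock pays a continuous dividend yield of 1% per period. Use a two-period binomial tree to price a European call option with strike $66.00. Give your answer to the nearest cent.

Per-period risk-free factor R = e^0.08 = 1.0833; dividend-adjusted growth = e^(0.08−0.01) = 1.0725.
Risk-neutral probability p = (1.0725 − 0.85)/(1.45 − 0.85) = 0.2225/0.6000 = 0.3708
Terminal stock prices: S_uu = 157.7, S_ud = 92.44, S_dd = 54.19
Terminal payoffs (S − K): max(91.69, 0) = 91.69, max(26.44, 0) = 26.44, max(-11.81, 0) = 0
Node u (S = 108.8): V_u = e^(−0.08)·[0.3708·91.6875 + 0.6292·26.4375] = 46.7422
Node d (S = 63.75): V_d = e^(−0.08)·[0.3708·26.4375 + 0.6292·0.0000] = 9.0505
Node 0 (S = 75): V_0 = e^(−0.08)·[0.3708·46.7422 + 0.6292·9.0505] = 21.2579

$21.26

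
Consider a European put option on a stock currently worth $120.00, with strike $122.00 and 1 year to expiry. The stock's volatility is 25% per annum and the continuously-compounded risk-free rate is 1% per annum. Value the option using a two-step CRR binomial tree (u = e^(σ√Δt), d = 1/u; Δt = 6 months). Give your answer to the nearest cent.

CRR parameters: u = e^(σ√Δt) = e^(0.25·√0.5) = 1.1934, d = 1/u = 0.8380
Per-period rate: rΔt = 0.01·0.5 = 0.005, so R = e^0.005 = 1.0050
Risk-neutral probability p = (e^0.005 − 0.8380)/(1.1934 − 0.8380) = 0.1670/0.3554 = 0.4700
Terminal stock prices: S_uu = 170.9, S_ud = 120, S_dd = 84.26
Terminal payoffs (K − S): max(-48.89, 0) = 0, max(2, 0) = 2, max(37.74, 0) = 37.74
Node u (S = 143.2): V_u = e^(−0.005)·[0.4700·0.0000 + 0.5300·2.0000] = 1.0547
Node d (S = 100.6): V_d = e^(−0.005)·[0.4700·2.0000 + 0.5300·37.7374] = 20.8355
Node 0 (S = 120): V_0 = e^(−0.005)·[0.4700·1.0547 + 0.5300·20.8355] = 11.4805

$11.48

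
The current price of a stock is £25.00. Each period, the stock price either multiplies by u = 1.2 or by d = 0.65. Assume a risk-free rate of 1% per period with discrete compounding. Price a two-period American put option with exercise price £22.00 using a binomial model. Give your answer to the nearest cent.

£2.52

Risk-neutral probability p = (1 + 0.01 − 0.65)/(1.2 − 0.65) = 0.3600/0.5500 = 0.6545
Terminal stock prices: S_uu = 36, S_ud = 19.5, S_dd = 10.56
Terminal payoffs (K − S): max(-14, 0) = 0, max(2.5, 0) = 2.5, max(11.44, 0) = 11.44
Node u (S = 30): continuation = 1/1.01·[0.6545·0.0000 + 0.3455·2.5000] = 0.8551; exercise value = 0.0000 ≤ continuation, so V_u = 0.8551
Node d (S = 16.25): continuation = 1/1.01·[0.6545·2.5000 + 0.3455·11.4375] = 5.5322; exercise value = 5.7500 > continuation, so V_d = 5.7500 (exercise)
Node 0 (S = 25): continuation = 1/1.01·[0.6545·0.8551 + 0.3455·5.7500] = 2.5208; exercise value = 0.0000 ≤ continuation, so V_0 = 2.5208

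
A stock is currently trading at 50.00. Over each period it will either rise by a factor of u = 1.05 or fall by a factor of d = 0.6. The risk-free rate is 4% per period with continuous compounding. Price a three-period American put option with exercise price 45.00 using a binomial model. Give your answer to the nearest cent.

Risk-neutral probability p = (e^0.04 − 0.6)/(1.05 − 0.6) = 0.4408/0.4500 = 0.9796
Terminal stock prices: S_uuu = 57.88, S_uud = 33.07, S_udd = 18.9, S_ddd = 10.8
Terminal payoffs (K − S): max(-12.88, 0) = 0, max(11.93, 0) = 11.93, max(26.1, 0) = 26.1, max(34.2, 0) = 34.2
Node uu (S = 55.12): continuation = e^(−0.04)·[0.9796·0.0000 + 0.0204·11.9250] = 0.2340; exercise value = 0.0000 ≤ continuation, so V_uu = 0.2340
Node ud (S = 31.5): continuation = e^(−0.04)·[0.9796·11.9250 + 0.0204·26.1000] = 11.7355; exercise value = 13.5000 > continuation, so V_ud = 13.5000 (exercise)
Node dd (S = 18): continuation = e^(−0.04)·[0.9796·26.1000 + 0.0204·34.2000] = 25.2355; exercise value = 27.0000 > continuation, so V_dd = 27.0000 (exercise)
Node u (S = 52.5): continuation = e^(−0.04)·[0.9796·0.2340 + 0.0204·13.5000] = 0.4851; exercise value = 0.0000 ≤ continuation, so V_u = 0.4851
Node d (S = 30): continuation = e^(−0.04)·[0.9796·13.5000 + 0.0204·27.0000] = 13.2355; exercise value = 15.0000 > continuation, so V_d = 15.0000 (exercise)
Node 0 (S = 50): continuation = e^(−0.04)·[0.9796·0.4851 + 0.0204·15.0000] = 0.7508; exercise value = 0.0000 ≤ continuation, so V_0 = 0.7508

0.75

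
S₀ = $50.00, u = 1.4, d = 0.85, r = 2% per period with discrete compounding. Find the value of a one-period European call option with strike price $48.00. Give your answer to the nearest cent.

$6.67

Risk-neutral probability p = (1 + 0.02 − 0.85)/(1.4 − 0.85) = 0.1700/0.5500 = 0.3091
Terminal stock prices: S_u = 70, S_d = 42.5
Terminal payoffs (S − K): max(22, 0) = 22, max(-5.5, 0) = 0
Node 0 (S = 50): V_0 = 1/1.02·[0.3091·22.0000 + 0.6909·0.0000] = 6.6667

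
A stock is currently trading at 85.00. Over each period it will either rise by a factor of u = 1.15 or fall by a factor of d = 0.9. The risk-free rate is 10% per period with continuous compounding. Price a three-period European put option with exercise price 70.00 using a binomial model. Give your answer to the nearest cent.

Risk-neutral probability p = (e^0.1 − 0.9)/(1.15 − 0.9) = 0.2052/0.2500 = 0.8207
Terminal stock prices: S_uuu = 129.3, S_uud = 101.2, S_udd = 79.18, S_ddd = 61.97
Terminal payoffs (K − S): max(-59.27, 0) = 0, max(-31.17, 0) = 0, max(-9.177, 0) = 0, max(8.035, 0) = 8.035
Node uu (S = 112.4): V_uu = e^(−0.1)·[0.8207·0.0000 + 0.1793·0.0000] = 0.0000
Node ud (S = 87.97): V_ud = e^(−0.1)·[0.8207·0.0000 + 0.1793·0.0000] = 0.0000
Node dd (S = 68.85): V_dd = e^(−0.1)·[0.8207·0.0000 + 0.1793·8.0350] = 1.3037
Node u (S = 97.75): V_u = e^(−0.1)·[0.8207·0.0000 + 0.1793·0.0000] = 0.0000
Node d (S = 76.5): V_d = e^(−0.1)·[0.8207·0.0000 + 0.1793·1.3037] = 0.2115
Node 0 (S = 85): V_0 = e^(−0.1)·[0.8207·0.0000 + 0.1793·0.2115] = 0.0343

0.03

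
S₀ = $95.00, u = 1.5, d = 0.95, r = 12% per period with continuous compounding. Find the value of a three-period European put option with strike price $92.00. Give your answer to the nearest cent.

Risk-neutral probability p = (e^0.12 − 0.95)/(1.5 − 0.95) = 0.1775/0.5500 = 0.3227
Terminal stock prices: S_uuu = 320.6, S_uud = 203.1, S_udd = 128.6, S_ddd = 81.45
Terminal payoffs (K − S): max(-228.6, 0) = 0, max(-111.1, 0) = 0, max(-36.61, 0) = 0, max(10.55, 0) = 10.55
Node uu (S = 213.8): V_uu = e^(−0.12)·[0.3227·0.0000 + 0.6773·0.0000] = 0.0000
Node ud (S = 135.4): V_ud = e^(−0.12)·[0.3227·0.0000 + 0.6773·0.0000] = 0.0000
Node dd (S = 85.74): V_dd = e^(−0.12)·[0.3227·0.0000 + 0.6773·10.5494] = 6.3369
Node u (S = 142.5): V_u = e^(−0.12)·[0.3227·0.0000 + 0.6773·0.0000] = 0.0000
Node d (S = 90.25): V_d = e^(−0.12)·[0.3227·0.0000 + 0.6773·6.3369] = 3.8065
Node 0 (S = 95): V_0 = e^(−0.12)·[0.3227·0.0000 + 0.6773·3.8065] = 2.2866

$2.29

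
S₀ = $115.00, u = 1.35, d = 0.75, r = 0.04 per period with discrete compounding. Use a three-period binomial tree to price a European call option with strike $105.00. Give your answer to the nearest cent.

$34.66

Risk-neutral probability p = (1 + 0.04 − 0.75)/(1.35 − 0.75) = 0.2900/0.6000 = 0.4833
Terminal stock prices: S_uuu = 282.9, S_uud = 157.2, S_udd = 87.33, S_ddd = 48.52
Terminal payoffs (S − K): max(177.9, 0) = 177.9, max(52.19, 0) = 52.19, max(-17.67, 0) = 0, max(-56.48, 0) = 0
Node uu (S = 209.6): V_uu = 1/1.04·[0.4833·177.9431 + 0.5167·52.1906] = 108.6260
Node ud (S = 116.4): V_ud = 1/1.04·[0.4833·52.1906 + 0.5167·0.0000] = 24.2553
Node dd (S = 64.69): V_dd = 1/1.04·[0.4833·0.0000 + 0.5167·0.0000] = 0.0000
Node u (S = 155.2): V_u = 1/1.04·[0.4833·108.6260 + 0.5167·24.2553] = 62.5331
Node d (S = 86.25): V_d = 1/1.04·[0.4833·24.2553 + 0.5167·0.0000] = 11.2725
Node 0 (S = 115): V_0 = 1/1.04·[0.4833·62.5331 + 0.5167·11.2725] = 34.6620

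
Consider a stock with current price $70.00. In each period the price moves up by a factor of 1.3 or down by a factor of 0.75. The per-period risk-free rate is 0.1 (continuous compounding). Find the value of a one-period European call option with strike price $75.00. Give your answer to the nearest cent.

$9.35

Risk-neutral probability p = (e^0.1 − 0.75)/(1.3 − 0.75) = 0.3552/0.5500 = 0.6458
Terminal stock prices: S_u = 91, S_d = 52.5
Terminal payoffs (S − K): max(16, 0) = 16, max(-22.5, 0) = 0
Node 0 (S = 70): V_0 = e^(−0.1)·[0.6458·16.0000 + 0.3542·0.0000] = 9.3490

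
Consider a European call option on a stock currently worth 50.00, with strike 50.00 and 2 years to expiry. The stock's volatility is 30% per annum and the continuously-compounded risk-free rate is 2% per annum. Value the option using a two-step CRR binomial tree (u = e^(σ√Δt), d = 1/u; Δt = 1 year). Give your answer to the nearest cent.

CRR parameters: u = e^(σ√Δt) = e^(0.3·√1) = 1.3499, d = 1/u = 0.7408
Per-period rate: rΔt = 0.02·1 = 0.02, so R = e^0.02 = 1.0202
Risk-neutral probability p = (e^0.02 − 0.7408)/(1.3499 − 0.7408) = 0.2794/0.6090 = 0.4587
Terminal stock prices: S_uu = 91.11, S_ud = 50, S_dd = 27.44
Terminal payoffs (S − K): max(41.11, 0) = 41.11, max(0, 0) = 0, max(-22.56, 0) = 0
Node u (S = 67.49): V_u = e^(−0.02)·[0.4587·41.1059 + 0.5413·0.0000] = 18.4830
Node d (S = 37.04): V_d = e^(−0.02)·[0.4587·0.0000 + 0.5413·0.0000] = 0.0000
Node 0 (S = 50): V_0 = e^(−0.02)·[0.4587·18.4830 + 0.5413·0.0000] = 8.3108

8.31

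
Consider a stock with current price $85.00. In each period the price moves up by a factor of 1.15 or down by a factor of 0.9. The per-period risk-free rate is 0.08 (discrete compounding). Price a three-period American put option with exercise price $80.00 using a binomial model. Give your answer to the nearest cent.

$0.94

Risk-neutral probability p = (1 + 0.08 − 0.9)/(1.15 − 0.9) = 0.1800/0.2500 = 0.7200
Terminal stock prices: S_uuu = 129.3, S_uud = 101.2, S_udd = 79.18, S_ddd = 61.97
Terminal payoffs (K − S): max(-49.27, 0) = 0, max(-21.17, 0) = 0, max(0.8225, 0) = 0.8225, max(18.03, 0) = 18.03
Node uu (S = 112.4): continuation = 1/1.08·[0.7200·0.0000 + 0.2800·0.0000] = 0.0000; exercise value = 0.0000 ≤ continuation, so V_uu = 0.0000
Node ud (S = 87.97): continuation = 1/1.08·[0.7200·0.0000 + 0.2800·0.8225] = 0.2132; exercise value = 0.0000 ≤ continuation, so V_ud = 0.2132
Node dd (S = 68.85): continuation = 1/1.08·[0.7200·0.8225 + 0.2800·18.0350] = 5.2241; exercise value = 11.1500 > continuation, so V_dd = 11.1500 (exercise)
Node u (S = 97.75): continuation = 1/1.08·[0.7200·0.0000 + 0.2800·0.2132] = 0.0553; exercise value = 0.0000 ≤ continuation, so V_u = 0.0553
Node d (S = 76.5): continuation = 1/1.08·[0.7200·0.2132 + 0.2800·11.1500] = 3.0329; exercise value = 3.5000 > continuation, so V_d = 3.5000 (exercise)
Node 0 (S = 85): continuation = 1/1.08·[0.7200·0.0553 + 0.2800·3.5000] = 0.9443; exercise value = 0.0000 ≤ continuation, so V_0 = 0.9443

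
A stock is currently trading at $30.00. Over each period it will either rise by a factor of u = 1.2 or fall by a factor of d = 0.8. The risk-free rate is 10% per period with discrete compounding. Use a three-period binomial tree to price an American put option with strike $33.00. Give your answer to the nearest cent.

Risk-neutral probability p = (1 + 0.1 − 0.8)/(1.2 − 0.8) = 0.3000/0.4000 = 0.7500
Terminal stock prices: S_uuu = 51.84, S_uud = 34.56, S_udd = 23.04, S_ddd = 15.36
Terminal payoffs (K − S): max(-18.84, 0) = 0, max(-1.56, 0) = 0, max(9.96, 0) = 9.96, max(17.64, 0) = 17.64
Node uu (S = 43.2): continuation = 1/1.1·[0.7500·0.0000 + 0.2500·0.0000] = 0.0000; exercise value = 0.0000 ≤ continuation, so V_uu = 0.0000
Node ud (S = 28.8): continuation = 1/1.1·[0.7500·0.0000 + 0.2500·9.9600] = 2.2636; exercise value = 4.2000 > continuation, so V_ud = 4.2000 (exercise)
Node dd (S = 19.2): continuation = 1/1.1·[0.7500·9.9600 + 0.2500·17.6400] = 10.8000; exercise value = 13.8000 > continuation, so V_dd = 13.8000 (exercise)
Node u (S = 36): continuation = 1/1.1·[0.7500·0.0000 + 0.2500·4.2000] = 0.9545; exercise value = 0.0000 ≤ continuation, so V_u = 0.9545
Node d (S = 24): continuation = 1/1.1·[0.7500·4.2000 + 0.2500·13.8000] = 6.0000; exercise value = 9.0000 > continuation, so V_d = 9.0000 (exercise)
Node 0 (S = 30): continuation = 1/1.1·[0.7500·0.9545 + 0.2500·9.0000] = 2.6963; exercise value = 3.0000 > continuation, so V_0 = 3.0000 (exercise)

$3.00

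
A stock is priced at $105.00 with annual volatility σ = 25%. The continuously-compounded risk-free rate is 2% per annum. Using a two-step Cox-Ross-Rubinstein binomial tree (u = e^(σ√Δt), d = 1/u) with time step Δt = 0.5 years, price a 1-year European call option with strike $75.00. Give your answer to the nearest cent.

$31.82

CRR parameters: u = e^(σ√Δt) = e^(0.25·√0.5) = 1.1934, d = 1/u = 0.8380
Per-period rate: rΔt = 0.02·0.5 = 0.01, so R = e^0.01 = 1.0101
Risk-neutral probability p = (e^0.01 − 0.8380)/(1.1934 − 0.8380) = 0.1721/0.3554 = 0.4842
Terminal stock prices: S_uu = 149.5, S_ud = 105, S_dd = 73.73
Terminal payoffs (S − K): max(74.53, 0) = 74.53, max(30, 0) = 30, max(-1.27, 0) = 0
Node u (S = 125.3): V_u = e^(−0.01)·[0.4842·74.5325 + 0.5158·30.0000] = 51.0495
Node d (S = 87.99): V_d = e^(−0.01)·[0.4842·30.0000 + 0.5158·0.0000] = 14.3814
Node 0 (S = 105): V_0 = e^(−0.01)·[0.4842·51.0495 + 0.5158·14.3814] = 31.8163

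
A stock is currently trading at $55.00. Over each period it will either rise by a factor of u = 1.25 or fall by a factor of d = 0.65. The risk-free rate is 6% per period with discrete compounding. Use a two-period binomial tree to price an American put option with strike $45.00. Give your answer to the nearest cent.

$2.82

Risk-neutral probability p = (1 + 0.06 − 0.65)/(1.25 − 0.65) = 0.4100/0.6000 = 0.6833
Terminal stock prices: S_uu = 85.94, S_ud = 44.69, S_dd = 23.24
Terminal payoffs (K − S): max(-40.94, 0) = 0, max(0.3125, 0) = 0.3125, max(21.76, 0) = 21.76
Node u (S = 68.75): continuation = 1/1.06·[0.6833·0.0000 + 0.3167·0.3125] = 0.0934; exercise value = 0.0000 ≤ continuation, so V_u = 0.0934
Node d (S = 35.75): continuation = 1/1.06·[0.6833·0.3125 + 0.3167·21.7625] = 6.7028; exercise value = 9.2500 > continuation, so V_d = 9.2500 (exercise)
Node 0 (S = 55): continuation = 1/1.06·[0.6833·0.0934 + 0.3167·9.2500] = 2.8235; exercise value = 0.0000 ≤ continuation, so V_0 = 2.8235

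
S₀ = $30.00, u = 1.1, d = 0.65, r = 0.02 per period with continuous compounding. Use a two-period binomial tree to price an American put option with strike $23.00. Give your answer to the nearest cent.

Risk-neutral probability p = (e^0.02 − 0.65)/(1.1 − 0.65) = 0.3702/0.4500 = 0.8227
Terminal stock prices: S_uu = 36.3, S_ud = 21.45, S_dd = 12.68
Terminal payoffs (K − S): max(-13.3, 0) = 0, max(1.55, 0) = 1.55, max(10.32, 0) = 10.32
Node u (S = 33): continuation = e^(−0.02)·[0.8227·0.0000 + 0.1773·1.5500] = 0.2694; exercise value = 0.0000 ≤ continuation, so V_u = 0.2694
Node d (S = 19.5): continuation = e^(−0.02)·[0.8227·1.5500 + 0.1773·10.3250] = 3.0446; exercise value = 3.5000 > continuation, so V_d = 3.5000 (exercise)
Node 0 (S = 30): continuation = e^(−0.02)·[0.8227·0.2694 + 0.1773·3.5000] = 0.8256; exercise value = 0.0000 ≤ continuation, so V_0 = 0.8256

$0.83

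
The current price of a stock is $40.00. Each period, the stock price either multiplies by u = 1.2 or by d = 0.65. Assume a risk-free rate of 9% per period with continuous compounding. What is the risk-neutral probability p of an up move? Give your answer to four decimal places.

Risk-neutral probability p = (e^0.09 − 0.65)/(1.2 − 0.65) = 0.4442/0.5500 = 0.8076

p = 0.8076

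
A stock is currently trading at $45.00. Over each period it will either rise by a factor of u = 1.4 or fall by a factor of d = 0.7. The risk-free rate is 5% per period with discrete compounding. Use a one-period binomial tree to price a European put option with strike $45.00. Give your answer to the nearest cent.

Risk-neutral probability p = (1 + 0.05 − 0.7)/(1.4 − 0.7) = 0.3500/0.7000 = 0.5000
Terminal stock prices: S_u = 63, S_d = 31.5
Terminal payoffs (K − S): max(-18, 0) = 0, max(13.5, 0) = 13.5
Node 0 (S = 45): V_0 = 1/1.05·[0.5000·0.0000 + 0.5000·13.5000] = 6.4286

$6.43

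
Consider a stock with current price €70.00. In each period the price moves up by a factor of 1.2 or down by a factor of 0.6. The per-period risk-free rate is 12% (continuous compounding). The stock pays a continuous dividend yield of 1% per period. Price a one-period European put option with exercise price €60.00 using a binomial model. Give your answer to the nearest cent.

Per-period risk-free factor R = e^0.12 = 1.1275; dividend-adjusted growth = e^(0.12−0.01) = 1.1163.
Risk-neutral probability p = (1.1163 − 0.6)/(1.2 − 0.6) = 0.5163/0.6000 = 0.8605
Terminal stock prices: S_u = 84, S_d = 42
Terminal payoffs (K − S): max(-24, 0) = 0, max(18, 0) = 18
Node 0 (S = 70): V_0 = e^(−0.12)·[0.8605·0.0000 + 0.1395·18.0000] = 2.2276

€2.23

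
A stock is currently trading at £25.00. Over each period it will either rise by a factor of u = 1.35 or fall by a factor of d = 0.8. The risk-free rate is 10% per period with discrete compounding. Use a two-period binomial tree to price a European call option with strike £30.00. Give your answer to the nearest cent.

Risk-neutral probability p = (1 + 0.1 − 0.8)/(1.35 − 0.8) = 0.3000/0.5500 = 0.5455
Terminal stock prices: S_uu = 45.56, S_ud = 27, S_dd = 16
Terminal payoffs (S − K): max(15.56, 0) = 15.56, max(-3, 0) = 0, max(-14, 0) = 0
Node u (S = 33.75): V_u = 1/1.1·[0.5455·15.5625 + 0.4545·0.0000] = 7.7169
Node d (S = 20): V_d = 1/1.1·[0.5455·0.0000 + 0.4545·0.0000] = 0.0000
Node 0 (S = 25): V_0 = 1/1.1·[0.5455·7.7169 + 0.4545·0.0000] = 3.8266

£3.83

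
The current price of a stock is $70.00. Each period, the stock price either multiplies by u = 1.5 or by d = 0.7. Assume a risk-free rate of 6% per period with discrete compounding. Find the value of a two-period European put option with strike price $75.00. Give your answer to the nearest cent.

$11.62

Risk-neutral probability p = (1 + 0.06 − 0.7)/(1.5 − 0.7) = 0.3600/0.8000 = 0.4500
Terminal stock prices: S_uu = 157.5, S_ud = 73.5, S_dd = 34.3
Terminal payoffs (K − S): max(-82.5, 0) = 0, max(1.5, 0) = 1.5, max(40.7, 0) = 40.7
Node u (S = 105): V_u = 1/1.06·[0.4500·0.0000 + 0.5500·1.5000] = 0.7783
Node d (S = 49): V_d = 1/1.06·[0.4500·1.5000 + 0.5500·40.7000] = 21.7547
Node 0 (S = 70): V_0 = 1/1.06·[0.4500·0.7783 + 0.5500·21.7547] = 11.6182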